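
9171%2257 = 143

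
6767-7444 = -677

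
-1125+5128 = 4003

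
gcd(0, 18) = 18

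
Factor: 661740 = 2^2*3^1*5^1*41^1*269^1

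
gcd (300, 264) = 12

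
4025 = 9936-5911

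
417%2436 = 417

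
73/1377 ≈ 0.0530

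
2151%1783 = 368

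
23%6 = 5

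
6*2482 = 14892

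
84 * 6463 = 542892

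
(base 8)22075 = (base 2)10010000111101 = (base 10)9277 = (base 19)16d5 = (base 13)42b8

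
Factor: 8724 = 2^2*3^1*727^1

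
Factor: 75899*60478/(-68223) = -1*2^1*3^(-1)*11^1*71^1*1069^1*2749^1*22741^(-1) = -4590219722/68223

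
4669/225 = 20 + 169/225 ≈ 20.75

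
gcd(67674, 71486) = 2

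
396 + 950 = 1346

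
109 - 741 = -632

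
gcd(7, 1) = 1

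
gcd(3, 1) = 1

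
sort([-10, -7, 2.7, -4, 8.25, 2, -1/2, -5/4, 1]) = [-10, -7, -4, -5/4, -1/2, 1, 2, 2.7, 8.25]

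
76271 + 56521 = 132792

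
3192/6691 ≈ 0.477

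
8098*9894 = 80121612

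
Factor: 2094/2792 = 2^(-2) * 3^1 = 3/4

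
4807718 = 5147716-339998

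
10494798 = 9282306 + 1212492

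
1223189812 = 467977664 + 755212148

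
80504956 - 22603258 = 57901698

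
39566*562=22236092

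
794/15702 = 397/7851 ≈ 0.0506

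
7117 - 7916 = -799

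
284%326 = 284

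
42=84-42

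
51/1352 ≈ 0.0377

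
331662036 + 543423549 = 875085585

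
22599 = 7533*3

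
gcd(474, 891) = 3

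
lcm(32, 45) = 1440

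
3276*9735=31891860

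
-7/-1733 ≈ 0.00404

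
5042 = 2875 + 2167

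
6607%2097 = 316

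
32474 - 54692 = -22218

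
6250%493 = 334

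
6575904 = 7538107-962203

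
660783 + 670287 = 1331070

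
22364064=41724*536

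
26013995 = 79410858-53396863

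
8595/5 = 1719 = 1719.00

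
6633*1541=10221453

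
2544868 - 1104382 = 1440486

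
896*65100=58329600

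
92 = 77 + 15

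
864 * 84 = 72576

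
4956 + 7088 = 12044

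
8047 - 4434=3613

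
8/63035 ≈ 0.000127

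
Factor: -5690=-1*2^1*5^1*569^1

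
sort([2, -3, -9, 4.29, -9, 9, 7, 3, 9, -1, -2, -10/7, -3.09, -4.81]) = [-9, -9, -4.81, -3.09, -3, -2, -10/7, -1, 2, 3, 4.29, 7, 9, 9]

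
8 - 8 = 0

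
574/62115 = 14/1515 ≈ 0.00924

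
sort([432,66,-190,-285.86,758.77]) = [-285.86,-190,66,432,758.77]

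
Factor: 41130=2^1 * 3^2 * 5^1 * 457^1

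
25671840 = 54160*474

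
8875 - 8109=766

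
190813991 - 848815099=-658001108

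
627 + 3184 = 3811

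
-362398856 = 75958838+-438357694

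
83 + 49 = 132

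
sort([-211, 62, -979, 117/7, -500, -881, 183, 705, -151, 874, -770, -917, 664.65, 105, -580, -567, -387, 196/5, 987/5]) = [-979, -917, -881, -770, -580, -567, -500, -387, -211, -151, 117/7, 196/5, 62, 105, 183, 987/5, 664.65, 705, 874]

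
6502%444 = 286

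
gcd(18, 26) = 2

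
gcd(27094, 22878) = 62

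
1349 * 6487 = 8750963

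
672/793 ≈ 0.847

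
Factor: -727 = -1 * 727^1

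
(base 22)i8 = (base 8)624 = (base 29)dr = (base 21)j5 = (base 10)404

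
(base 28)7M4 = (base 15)1C23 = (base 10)6108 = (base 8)13734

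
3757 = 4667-910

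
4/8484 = 1/2121 ≈ 0.000471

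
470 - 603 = -133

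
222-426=-204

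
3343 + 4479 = 7822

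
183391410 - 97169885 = 86221525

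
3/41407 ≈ 0.0000725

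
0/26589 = 0 = 0.00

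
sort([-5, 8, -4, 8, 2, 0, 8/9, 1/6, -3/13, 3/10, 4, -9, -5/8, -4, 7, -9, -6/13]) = [-9, -9, -5, -4, -4, -5/8, -6/13, -3/13, 0, 1/6, 3/10, 8/9, 2, 4, 7, 8, 8]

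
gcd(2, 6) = 2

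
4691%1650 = 1391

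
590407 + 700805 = 1291212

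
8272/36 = 229 + 7/9 ≈ 229.78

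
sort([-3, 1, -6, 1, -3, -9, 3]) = [-9, -6, -3, -3, 1, 1, 3]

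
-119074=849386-968460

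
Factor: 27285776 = 2^4 * 7^1 * 243623^1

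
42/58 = 21/29 ≈ 0.724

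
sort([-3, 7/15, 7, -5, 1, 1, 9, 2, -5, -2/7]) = [-5, -5, -3, -2/7, 7/15, 1, 1, 2, 7, 9]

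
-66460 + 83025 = 16565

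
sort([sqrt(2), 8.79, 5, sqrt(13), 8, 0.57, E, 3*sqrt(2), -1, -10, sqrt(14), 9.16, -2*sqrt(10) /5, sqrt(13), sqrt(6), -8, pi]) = [-10, -8, -2*sqrt(10) /5, -1, 0.57, sqrt(2), sqrt(6), E, pi, sqrt(13), sqrt(13), sqrt(14), 3*sqrt(2), 5, 8, 8.79, 9.16]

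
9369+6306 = 15675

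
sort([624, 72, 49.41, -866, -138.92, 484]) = [-866, -138.92, 49.41, 72, 484, 624]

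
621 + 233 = 854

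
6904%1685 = 164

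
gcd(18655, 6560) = 205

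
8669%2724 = 497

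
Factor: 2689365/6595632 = 2^(-4)*3^(-1)*5^1*7^2*163^(-1)*281^(-1)*3659^1 = 896455/2198544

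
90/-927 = -10/103 ≈ -0.0971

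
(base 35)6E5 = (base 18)163F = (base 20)JC5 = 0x1EA5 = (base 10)7845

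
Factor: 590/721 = 2^1*5^1*7^(-1)*59^1*103^(-1)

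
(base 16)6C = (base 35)33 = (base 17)66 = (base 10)108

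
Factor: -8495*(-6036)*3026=2^3*3^1*5^1*17^1*89^1*503^1*1699^1=155160631320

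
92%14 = 8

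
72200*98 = 7075600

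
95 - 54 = 41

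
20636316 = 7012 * 2943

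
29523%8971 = 2610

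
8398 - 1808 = 6590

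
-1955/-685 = 2 + 117/137 ≈ 2.85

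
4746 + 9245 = 13991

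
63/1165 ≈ 0.0541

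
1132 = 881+251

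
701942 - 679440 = 22502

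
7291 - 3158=4133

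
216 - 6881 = -6665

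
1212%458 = 296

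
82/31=2 + 20/31 ≈ 2.65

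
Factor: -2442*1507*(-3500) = 2^3*3^1*5^3*7^1*11^2*37^1*137^1 = 12880329000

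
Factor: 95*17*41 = 5^1*17^1*19^1*41^1 = 66215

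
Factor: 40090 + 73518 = 2^3 * 11^1 * 1291^1 = 113608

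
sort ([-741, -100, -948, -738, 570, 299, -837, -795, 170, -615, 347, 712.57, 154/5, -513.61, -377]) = [-948, -837, -795, -741, -738, -615, -513.61, -377, -100, 154/5, 170, 299, 347, 570, 712.57]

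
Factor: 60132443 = 7^1 * 773^1 * 11113^1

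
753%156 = 129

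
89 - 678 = -589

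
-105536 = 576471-682007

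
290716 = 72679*4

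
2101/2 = 1050 + 1/2 = 1050.50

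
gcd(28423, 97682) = 1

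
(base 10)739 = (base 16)2e3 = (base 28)qb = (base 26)12b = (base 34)lp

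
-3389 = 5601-8990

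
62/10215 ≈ 0.00607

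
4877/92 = 53+1/92 ≈ 53.01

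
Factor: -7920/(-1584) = 5^1 = 5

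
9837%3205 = 222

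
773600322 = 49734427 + 723865895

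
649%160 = 9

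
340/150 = 2 + 4/15 ≈ 2.27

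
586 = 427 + 159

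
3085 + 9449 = 12534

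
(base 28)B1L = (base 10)8673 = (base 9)12806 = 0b10000111100001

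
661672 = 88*7519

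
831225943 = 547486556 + 283739387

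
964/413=2 + 138/413 ≈ 2.33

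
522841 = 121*4321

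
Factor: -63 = -1*3^2*7^1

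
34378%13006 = 8366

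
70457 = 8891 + 61566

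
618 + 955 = 1573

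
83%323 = 83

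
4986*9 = 44874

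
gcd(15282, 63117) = 9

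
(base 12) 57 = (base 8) 103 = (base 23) 2l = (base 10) 67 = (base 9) 74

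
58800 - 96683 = -37883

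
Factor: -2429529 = -1*3^1*809843^1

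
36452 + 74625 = 111077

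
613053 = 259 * 2367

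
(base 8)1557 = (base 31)sb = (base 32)rf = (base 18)2cf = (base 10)879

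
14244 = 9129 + 5115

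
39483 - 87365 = -47882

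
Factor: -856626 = -1 * 2^1 * 3^1 * 142771^1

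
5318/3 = 1772+2/3 ≈ 1772.67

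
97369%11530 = 5129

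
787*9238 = 7270306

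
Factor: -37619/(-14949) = 3^(-2)*11^(-1)*151^(-1)*37619^1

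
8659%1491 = 1204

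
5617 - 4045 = 1572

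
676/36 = 169/9 ≈ 18.78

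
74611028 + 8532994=83144022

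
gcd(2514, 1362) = 6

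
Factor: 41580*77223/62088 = 2^(-1)*3^3*5^1*7^1*11^1*13^(-1)*199^(-1)*25741^1 = 267577695/5174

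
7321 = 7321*1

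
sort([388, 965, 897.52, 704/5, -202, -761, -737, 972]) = [-761, -737, -202, 704/5, 388, 897.52, 965, 972]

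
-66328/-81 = 818 + 70/81≈818.86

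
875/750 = 1+1/6 ≈ 1.17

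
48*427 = 20496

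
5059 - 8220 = -3161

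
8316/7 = 1188 = 1188.00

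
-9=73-82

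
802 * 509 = 408218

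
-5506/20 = -2753/10 = -275.30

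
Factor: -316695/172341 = -1*3^(-2)*5^1*13^(-1)*43^1 = -215/117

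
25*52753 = 1318825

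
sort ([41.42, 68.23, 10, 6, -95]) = [-95, 6, 10, 41.42, 68.23]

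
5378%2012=1354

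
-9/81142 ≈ -0.000111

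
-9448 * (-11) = 103928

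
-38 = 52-90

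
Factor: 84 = 2^2*3^1*7^1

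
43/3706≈0.0116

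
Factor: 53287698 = 2^1*3^1*31^1*286493^1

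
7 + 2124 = 2131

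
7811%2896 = 2019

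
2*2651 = 5302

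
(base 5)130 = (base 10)40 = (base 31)19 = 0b101000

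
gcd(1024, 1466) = 2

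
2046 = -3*(-682)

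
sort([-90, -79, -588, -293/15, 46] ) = [-588, -90, -79, -293/15, 46] 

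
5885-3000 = 2885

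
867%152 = 107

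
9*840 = 7560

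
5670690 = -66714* (-85)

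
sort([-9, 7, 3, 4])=[-9, 3, 4, 7]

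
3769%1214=127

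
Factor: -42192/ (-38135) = 2^4*3^2*5^ (-1)*29^ (-1)*263^ (-1)*293^1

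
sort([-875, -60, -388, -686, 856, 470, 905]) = [-875, -686, -388, -60, 470, 856, 905]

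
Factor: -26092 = -1 * 2^2 * 11^1 * 593^1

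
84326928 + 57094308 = 141421236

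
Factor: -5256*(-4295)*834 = 2^4*3^3*5^1*73^1*139^1*859^1 = 18827149680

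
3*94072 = 282216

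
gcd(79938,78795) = 9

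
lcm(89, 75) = 6675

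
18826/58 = 324 + 17/29 ≈ 324.59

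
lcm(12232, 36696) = 36696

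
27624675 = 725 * 38103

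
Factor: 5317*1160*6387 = 2^3*3^1*5^1*13^1*29^1*409^1*2129^1 = 39393227640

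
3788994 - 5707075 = -1918081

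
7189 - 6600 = 589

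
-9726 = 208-9934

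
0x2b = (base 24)1j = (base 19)25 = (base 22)1l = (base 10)43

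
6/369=2/123 ≈ 0.0163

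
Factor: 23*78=2^1*3^1*13^1*23^1=1794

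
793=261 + 532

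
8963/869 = 10 + 273/869≈10.31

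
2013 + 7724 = 9737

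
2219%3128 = 2219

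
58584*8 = 468672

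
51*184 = 9384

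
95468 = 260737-165269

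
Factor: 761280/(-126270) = -1 * 2^5 * 3^(-1) * 13^1 * 23^(-1) = -416/69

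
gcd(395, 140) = 5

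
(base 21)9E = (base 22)95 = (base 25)83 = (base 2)11001011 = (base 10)203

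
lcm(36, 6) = 36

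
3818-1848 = 1970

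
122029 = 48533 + 73496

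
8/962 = 4/481 ≈ 0.00832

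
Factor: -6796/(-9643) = 2^2*1699^1*9643^(-1)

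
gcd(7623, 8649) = 9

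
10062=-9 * (-1118)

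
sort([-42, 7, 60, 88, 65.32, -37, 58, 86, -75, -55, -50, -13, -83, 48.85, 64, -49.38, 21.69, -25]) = [-83, -75, -55, -50, -49.38, -42, -37, -25, -13, 7, 21.69, 48.85, 58, 60, 64, 65.32, 86, 88]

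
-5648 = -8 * 706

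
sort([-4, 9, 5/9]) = [-4, 5/9, 9]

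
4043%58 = 41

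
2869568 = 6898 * 416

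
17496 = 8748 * 2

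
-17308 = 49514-66822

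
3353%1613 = 127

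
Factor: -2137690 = -1*2^1*5^1*19^1*11251^1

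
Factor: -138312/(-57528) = 47^(-1)*113^1 = 113/47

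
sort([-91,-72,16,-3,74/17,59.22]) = [-91,-72,-3,74/17,16,59.22]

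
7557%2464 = 165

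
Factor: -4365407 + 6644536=43^1*53003^1=2279129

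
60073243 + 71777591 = 131850834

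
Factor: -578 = -1*2^1*17^2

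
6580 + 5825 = 12405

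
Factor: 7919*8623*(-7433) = -1*7433^1*7919^1*8623^1 = -507566396521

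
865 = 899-34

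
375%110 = 45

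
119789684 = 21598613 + 98191071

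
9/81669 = 3/27223 ≈ 0.000110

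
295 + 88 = 383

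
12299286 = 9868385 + 2430901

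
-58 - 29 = -87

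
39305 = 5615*7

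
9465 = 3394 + 6071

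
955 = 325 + 630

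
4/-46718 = -2/23359 ≈ -0.0000856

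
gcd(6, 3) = 3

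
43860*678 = 29737080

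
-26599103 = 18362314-44961417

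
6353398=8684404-2331006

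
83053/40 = 2076 + 13/40 ≈ 2076.33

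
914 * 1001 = 914914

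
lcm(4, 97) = 388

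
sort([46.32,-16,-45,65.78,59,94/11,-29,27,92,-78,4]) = [-78,-45,-29,-16,4,94/11,27,46.32,59,65.78,92]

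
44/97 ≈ 0.454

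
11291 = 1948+9343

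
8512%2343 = 1483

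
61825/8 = 7728 + 1/8 ≈ 7728.13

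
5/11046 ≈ 0.000453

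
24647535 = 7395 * 3333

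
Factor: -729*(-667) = 3^6*23^1*29^1 = 486243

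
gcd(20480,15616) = 256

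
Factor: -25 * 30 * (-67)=2^1 * 3^1 * 5^3 * 67^1=50250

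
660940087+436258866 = 1097198953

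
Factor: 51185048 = 2^3*79^1*80989^1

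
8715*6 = 52290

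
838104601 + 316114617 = 1154219218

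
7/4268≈0.00164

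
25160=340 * 74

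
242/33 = 7 + 1/3 ≈ 7.33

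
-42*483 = -20286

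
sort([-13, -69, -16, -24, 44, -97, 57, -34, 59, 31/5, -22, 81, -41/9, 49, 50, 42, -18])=[-97, -69, -34, -24, -22, -18, -16, -13, -41/9, 31/5, 42, 44, 49, 50, 57, 59, 81]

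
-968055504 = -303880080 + -664175424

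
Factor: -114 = -1*2^1*3^1*19^1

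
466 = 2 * 233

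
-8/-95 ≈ 0.0842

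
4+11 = 15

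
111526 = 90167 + 21359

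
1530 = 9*170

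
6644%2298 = 2048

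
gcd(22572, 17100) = 684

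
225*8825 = 1985625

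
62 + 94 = 156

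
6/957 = 2/319 ≈ 0.00627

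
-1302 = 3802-5104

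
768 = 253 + 515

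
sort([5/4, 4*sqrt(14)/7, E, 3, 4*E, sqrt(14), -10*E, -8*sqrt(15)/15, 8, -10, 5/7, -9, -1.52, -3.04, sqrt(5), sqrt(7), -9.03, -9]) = [-10*E, -10, -9.03, -9, -9, -3.04, -8*sqrt(15)/15, -1.52, 5/7, 5/4, 4*sqrt(14)/7, sqrt(5), sqrt(7), E, 3, sqrt(14), 8, 4*E]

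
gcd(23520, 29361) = 3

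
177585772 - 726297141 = -548711369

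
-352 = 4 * (-88)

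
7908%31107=7908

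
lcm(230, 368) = 1840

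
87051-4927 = 82124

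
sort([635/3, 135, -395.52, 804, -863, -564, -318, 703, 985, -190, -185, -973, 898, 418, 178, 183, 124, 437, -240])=[-973, -863, -564, -395.52, -318, -240, -190, -185, 124, 135, 178, 183, 635/3, 418, 437, 703, 804, 898, 985]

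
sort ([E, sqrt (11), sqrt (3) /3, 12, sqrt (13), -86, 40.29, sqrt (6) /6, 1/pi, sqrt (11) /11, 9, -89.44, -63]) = [-89.44, -86, -63, sqrt (11) /11, 1/pi, sqrt (6) /6, sqrt (3) /3, E, sqrt (11), sqrt (13), 9, 12, 40.29]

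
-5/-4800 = 1/960 ≈ 0.00104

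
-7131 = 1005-8136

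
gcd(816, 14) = 2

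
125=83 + 42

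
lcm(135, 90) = 270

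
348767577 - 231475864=117291713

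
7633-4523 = 3110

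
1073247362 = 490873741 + 582373621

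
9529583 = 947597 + 8581986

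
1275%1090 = 185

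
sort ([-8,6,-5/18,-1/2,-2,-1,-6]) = [-8,-6,-2,-1,-1/2,-5/18,6]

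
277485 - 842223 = -564738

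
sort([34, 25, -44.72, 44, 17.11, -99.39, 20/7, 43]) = [-99.39, -44.72, 20/7, 17.11, 25, 34, 43, 44]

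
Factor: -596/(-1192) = 2^(-1) = 1/2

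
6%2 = 0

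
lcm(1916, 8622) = 17244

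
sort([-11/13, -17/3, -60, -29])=[-60, -29, -17/3, -11/13]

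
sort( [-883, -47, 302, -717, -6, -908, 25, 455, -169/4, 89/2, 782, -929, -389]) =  [-929, -908, -883, -717, -389, -47, -169/4, -6, 25, 89/2, 302, 455, 782]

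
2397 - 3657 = -1260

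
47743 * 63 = 3007809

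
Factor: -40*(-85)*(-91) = -1*2^3*5^2*7^1*13^1*17^1 = -309400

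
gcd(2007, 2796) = 3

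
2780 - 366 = 2414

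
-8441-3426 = -11867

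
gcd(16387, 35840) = 7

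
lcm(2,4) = 4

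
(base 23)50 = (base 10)115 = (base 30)3p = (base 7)223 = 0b1110011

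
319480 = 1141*280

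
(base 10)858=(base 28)12i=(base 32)qq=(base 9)1153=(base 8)1532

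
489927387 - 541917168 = -51989781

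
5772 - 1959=3813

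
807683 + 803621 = 1611304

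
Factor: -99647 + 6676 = -1*239^1*389^1 = -92971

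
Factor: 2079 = 3^3 * 7^1 * 11^1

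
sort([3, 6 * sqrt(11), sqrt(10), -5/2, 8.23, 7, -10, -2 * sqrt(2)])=[-10, -2 * sqrt(2), -5/2, 3, sqrt(10), 7, 8.23, 6 * sqrt(11)]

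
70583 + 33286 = 103869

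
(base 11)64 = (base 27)2g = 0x46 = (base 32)26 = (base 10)70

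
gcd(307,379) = 1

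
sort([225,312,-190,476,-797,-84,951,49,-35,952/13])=[-797,-190,-84,-35,49,952/13,225,312,476,951]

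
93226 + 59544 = 152770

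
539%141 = 116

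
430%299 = 131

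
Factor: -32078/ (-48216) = 2^ (-2) * 3^ (-1) * 7^ (-2) * 41^ (-1) * 43^1 * 373^1 = 16039/24108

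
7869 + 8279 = 16148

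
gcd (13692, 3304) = 28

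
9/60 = 3/20 = 0.15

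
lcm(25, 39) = 975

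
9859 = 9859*1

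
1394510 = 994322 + 400188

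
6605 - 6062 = 543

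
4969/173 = 28 + 125/173≈28.72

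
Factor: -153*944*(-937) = 2^4*3^2*17^1*59^1*937^1 = 135332784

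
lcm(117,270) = 3510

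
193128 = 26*7428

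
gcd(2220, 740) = 740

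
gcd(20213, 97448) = 1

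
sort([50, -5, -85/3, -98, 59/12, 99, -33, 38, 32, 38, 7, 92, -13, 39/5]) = [-98, -33, -85/3, -13, -5, 59/12, 7, 39/5, 32, 38, 38, 50, 92, 99]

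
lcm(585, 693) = 45045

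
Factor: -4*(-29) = 2^2*29^1 = 116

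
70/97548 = 35/48774 ≈ 0.000718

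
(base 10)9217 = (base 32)901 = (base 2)10010000000001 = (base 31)9ia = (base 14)3505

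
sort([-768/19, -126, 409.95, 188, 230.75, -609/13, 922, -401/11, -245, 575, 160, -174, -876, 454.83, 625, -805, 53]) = [-876, -805, -245, -174, -126, -609/13, -768/19, -401/11, 53, 160, 188, 230.75, 409.95, 454.83, 575, 625, 922]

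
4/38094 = 2/19047 ≈ 0.000105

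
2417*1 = 2417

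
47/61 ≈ 0.770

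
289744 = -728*(-398)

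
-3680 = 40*(-92)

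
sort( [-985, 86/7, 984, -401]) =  [-985, -401, 86/7, 984]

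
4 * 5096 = 20384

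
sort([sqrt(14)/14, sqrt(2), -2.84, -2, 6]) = [-2.84, -2, sqrt(14)/14, sqrt(2), 6]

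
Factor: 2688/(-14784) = -1 * 2^1 * 11^(-1) = -2/11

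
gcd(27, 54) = 27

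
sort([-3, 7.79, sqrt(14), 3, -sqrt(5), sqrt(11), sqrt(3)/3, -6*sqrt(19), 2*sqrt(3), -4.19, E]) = [-6*sqrt(19), -4.19, -3, -sqrt(5), sqrt(3)/3, E, 3, sqrt(11), 2*sqrt(3), sqrt(14), 7.79]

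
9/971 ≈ 0.00927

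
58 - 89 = -31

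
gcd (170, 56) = 2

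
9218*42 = 387156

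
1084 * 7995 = 8666580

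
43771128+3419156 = 47190284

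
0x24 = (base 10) 36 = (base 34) 12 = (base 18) 20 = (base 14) 28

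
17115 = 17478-363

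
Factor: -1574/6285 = -1 * 2^1 * 3^(-1) * 5^(-1) * 419^(-1) * 787^1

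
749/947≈0.791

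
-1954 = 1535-3489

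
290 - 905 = -615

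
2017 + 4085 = 6102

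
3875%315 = 95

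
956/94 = 10 + 8/47 ≈ 10.17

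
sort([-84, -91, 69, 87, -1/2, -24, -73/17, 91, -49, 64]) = [-91, -84, -49, -24, -73/17, -1/2, 64, 69, 87, 91]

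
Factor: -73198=-1 * 2^1 * 36599^1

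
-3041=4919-7960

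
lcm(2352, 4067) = 195216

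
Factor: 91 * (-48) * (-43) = 2^4 * 3^1 * 7^1 * 13^1 * 43^1 = 187824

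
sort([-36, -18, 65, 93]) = [-36, -18, 65, 93]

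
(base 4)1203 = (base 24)43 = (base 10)99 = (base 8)143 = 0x63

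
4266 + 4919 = 9185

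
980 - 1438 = -458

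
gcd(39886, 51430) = 74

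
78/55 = 1 + 23/55 ≈ 1.42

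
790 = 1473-683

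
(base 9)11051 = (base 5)213321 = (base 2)1110010101000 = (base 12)42b4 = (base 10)7336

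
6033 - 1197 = 4836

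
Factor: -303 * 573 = -1 * 3^2 * 101^1 * 191^1 = -173619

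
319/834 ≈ 0.382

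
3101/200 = 15 + 101/200 ≈ 15.51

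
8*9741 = 77928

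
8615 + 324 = 8939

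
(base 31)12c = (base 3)1102100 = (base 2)10000001011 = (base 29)16k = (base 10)1035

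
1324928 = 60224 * 22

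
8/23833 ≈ 0.000336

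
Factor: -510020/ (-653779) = 2^2 * 5^1 * 59^ (-1) * 1583^ (-1) * 3643^1 = 72860/93397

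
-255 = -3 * 85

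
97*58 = 5626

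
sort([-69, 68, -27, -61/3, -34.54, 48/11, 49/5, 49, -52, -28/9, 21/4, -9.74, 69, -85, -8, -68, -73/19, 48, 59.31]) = [-85, -69, -68, -52, -34.54, -27, -61/3, -9.74, -8, -73/19, -28/9, 48/11, 21/4, 49/5, 48, 49, 59.31, 68, 69]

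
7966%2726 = 2514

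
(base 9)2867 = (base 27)2q7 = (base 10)2167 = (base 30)2c7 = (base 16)877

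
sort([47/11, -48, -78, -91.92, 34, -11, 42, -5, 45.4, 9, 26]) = [-91.92, -78, -48, -11, -5, 47/11, 9, 26, 34, 42, 45.4]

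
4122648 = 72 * 57259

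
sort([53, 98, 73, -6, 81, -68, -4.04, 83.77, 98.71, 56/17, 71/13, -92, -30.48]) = [-92, -68, -30.48, -6, -4.04, 56/17, 71/13, 53, 73, 81, 83.77, 98, 98.71]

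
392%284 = 108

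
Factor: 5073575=5^2*13^1*67^1*233^1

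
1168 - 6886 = -5718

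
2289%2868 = 2289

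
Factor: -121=-1*11^2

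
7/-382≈-0.0183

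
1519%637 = 245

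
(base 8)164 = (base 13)8c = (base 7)224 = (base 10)116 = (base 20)5g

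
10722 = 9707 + 1015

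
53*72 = 3816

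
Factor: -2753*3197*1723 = -1*23^1*139^1*1723^1*2753^1 = -15164710543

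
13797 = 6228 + 7569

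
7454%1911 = 1721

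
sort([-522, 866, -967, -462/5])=[-967, -522, -462/5, 866]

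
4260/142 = 30 = 30.00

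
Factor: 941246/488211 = 2^1 * 3^(-1) * 109^(-1) * 277^1 * 1493^(-1) * 1699^1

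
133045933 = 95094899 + 37951034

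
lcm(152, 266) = 1064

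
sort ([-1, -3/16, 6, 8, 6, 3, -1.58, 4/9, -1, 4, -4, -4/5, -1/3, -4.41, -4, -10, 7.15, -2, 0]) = [-10, -4.41, -4, -4, -2, -1.58, -1, -1, -4/5, -1/3, -3/16, 0, 4/9, 3, 4, 6, 6, 7.15, 8]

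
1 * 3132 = 3132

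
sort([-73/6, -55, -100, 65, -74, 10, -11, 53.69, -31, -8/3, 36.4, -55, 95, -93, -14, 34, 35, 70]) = [-100, -93, -74, -55, -55, -31, -14, -73/6, -11, -8/3, 10, 34, 35, 36.4, 53.69, 65, 70, 95]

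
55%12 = 7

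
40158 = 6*6693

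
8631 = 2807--5824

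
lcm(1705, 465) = 5115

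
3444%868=840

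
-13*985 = -12805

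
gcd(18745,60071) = 1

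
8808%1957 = 980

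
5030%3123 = 1907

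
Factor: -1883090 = -1 * 2^1 * 5^1 * 11^1 * 17^1 * 19^1 * 53^1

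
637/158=4 + 5/158 ≈ 4.03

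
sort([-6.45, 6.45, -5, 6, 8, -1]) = [-6.45, -5, -1, 6, 6.45, 8]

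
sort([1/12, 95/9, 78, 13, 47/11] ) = [1/12, 47/11, 95/9, 13, 78] 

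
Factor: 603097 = 11^1 * 109^1 * 503^1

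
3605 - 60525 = -56920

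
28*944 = 26432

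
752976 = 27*27888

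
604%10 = 4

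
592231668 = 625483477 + -33251809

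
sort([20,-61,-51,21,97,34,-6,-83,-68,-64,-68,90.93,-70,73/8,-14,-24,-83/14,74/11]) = [-83,-70,-68,-68,-64,-61,-51,-24,-14,-6,-83/14,74/11,73/8,20,21,34,90.93,97]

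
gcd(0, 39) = 39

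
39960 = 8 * 4995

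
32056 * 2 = 64112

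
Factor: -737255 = -1*5^1*147451^1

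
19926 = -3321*(-6) 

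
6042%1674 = 1020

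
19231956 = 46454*414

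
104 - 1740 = -1636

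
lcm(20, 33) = 660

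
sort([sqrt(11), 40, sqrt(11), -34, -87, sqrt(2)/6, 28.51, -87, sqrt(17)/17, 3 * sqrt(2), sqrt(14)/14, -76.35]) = [-87, -87, -76.35, -34, sqrt(2)/6, sqrt(17)/17, sqrt(14)/14, sqrt(11), sqrt(11), 3 * sqrt(2), 28.51, 40]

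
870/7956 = 145/1326 ≈ 0.109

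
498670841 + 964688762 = 1463359603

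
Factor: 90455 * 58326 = 2^1 * 3^1 * 5^1 * 79^1 * 229^1 * 9721^1 = 5275878330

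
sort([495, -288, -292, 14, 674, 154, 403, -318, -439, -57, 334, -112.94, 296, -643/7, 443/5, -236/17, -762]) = [-762, -439, -318, -292, -288, -112.94, -643/7, -57, -236/17, 14, 443/5, 154, 296, 334, 403, 495, 674]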